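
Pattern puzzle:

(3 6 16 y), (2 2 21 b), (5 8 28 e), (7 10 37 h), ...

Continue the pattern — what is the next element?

(12 18 48 k)

First value goes 3, 2, 5, 7 → 12 (each term is the sum of the two before it).
Second value: each term is the sum of the two before it; 6, 2, 8, 10 → 18.
Third value: differences are 5, 7, 9, … (increasing by 2 each time); 16, 21, 28, 37 → 48.
Letter: y, b, e, h → k (letters move forward 3 places in the alphabet, wrapping Z→A).
So the next element is (12 18 48 k).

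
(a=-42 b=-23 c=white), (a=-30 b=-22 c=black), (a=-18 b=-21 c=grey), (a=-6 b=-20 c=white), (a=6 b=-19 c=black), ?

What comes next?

A goes -42, -30, -18, -6, 6 → 18 (+12 each step).
B: +1 each step, so -23, -22, -21, -20, -19 → -18.
C — repeats white → black → grey: white, black, grey, white, black → grey.
Putting it together: (a=18 b=-18 c=grey).

(a=18 b=-18 c=grey)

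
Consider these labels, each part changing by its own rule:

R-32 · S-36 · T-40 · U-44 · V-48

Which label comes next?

W-52

For the letter, letters move forward 1 place in the alphabet: R, S, T, U, V → W.
Second component: +4 each step; 32, 36, 40, 44, 48 → 52.
Putting it together: W-52.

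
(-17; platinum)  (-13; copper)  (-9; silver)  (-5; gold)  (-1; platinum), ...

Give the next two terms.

First component — +4 each step: -17, -13, -9, -5, -1 → 3 → 7.
Metal — repeats platinum → copper → silver → gold: platinum, copper, silver, gold, platinum → copper → silver.
Putting the parts together: (3; copper) and then (7; silver).

(3; copper), (7; silver)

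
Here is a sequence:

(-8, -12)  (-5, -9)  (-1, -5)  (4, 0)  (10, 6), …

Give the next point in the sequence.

(17, 13)

First value: differences are 3, 4, 5, … (increasing by 1 each time), so -8, -5, -1, 4, 10 → 17.
For the second value, always 4 less than the first value: -12, -9, -5, 0, 6 → 13.
Putting it together: (17, 13).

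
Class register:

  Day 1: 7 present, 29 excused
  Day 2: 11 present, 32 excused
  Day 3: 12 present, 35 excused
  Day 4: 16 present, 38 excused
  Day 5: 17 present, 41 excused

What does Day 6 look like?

21 present, 44 excused

Present: alternating steps +4, +1, +4, +1, …; 7, 11, 12, 16, 17 → 21.
Excused goes 29, 32, 35, 38, 41 → 44 (+3 each step).
Putting it together: 21 present, 44 excused.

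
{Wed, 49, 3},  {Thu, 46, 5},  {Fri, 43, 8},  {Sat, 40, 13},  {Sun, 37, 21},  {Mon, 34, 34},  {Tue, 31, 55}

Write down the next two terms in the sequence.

Day goes Wed, Thu, Fri, Sat, Sun, Mon, Tue → Wed → Thu (runs through the weekdays Mon→Sun).
Second coordinate: 49, 46, 43, 40, 37, 34, 31 → 28 → 25 (−3 each step).
Third coordinate goes 3, 5, 8, 13, 21, 34, 55 → 89 → 144 (each term is the sum of the two before it).
So the next two terms are {Wed, 28, 89} and {Thu, 25, 144}.

{Wed, 28, 89}, {Thu, 25, 144}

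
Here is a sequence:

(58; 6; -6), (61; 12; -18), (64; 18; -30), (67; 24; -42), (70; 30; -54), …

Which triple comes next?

(73; 36; -66)

For the first value, +3 each step: 58, 61, 64, 67, 70 → 73.
Second value goes 6, 12, 18, 24, 30 → 36 (+6 each step).
Third value: −12 each step, so -6, -18, -30, -42, -54 → -66.
So the next triple is (73; 36; -66).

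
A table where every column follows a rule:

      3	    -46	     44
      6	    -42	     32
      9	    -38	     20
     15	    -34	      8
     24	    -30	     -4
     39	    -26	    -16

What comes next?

63  -22  -28

First component goes 3, 6, 9, 15, 24, 39 → 63 (each term is the sum of the two before it).
For the second component, +4 each step: -46, -42, -38, -34, -30, -26 → -22.
Third component — −12 each step: 44, 32, 20, 8, -4, -16 → -28.
Putting it together: 63  -22  -28.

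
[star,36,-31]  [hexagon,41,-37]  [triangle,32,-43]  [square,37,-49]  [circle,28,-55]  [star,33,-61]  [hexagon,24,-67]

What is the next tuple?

[triangle,29,-73]

Shape: repeats star → hexagon → triangle → square → circle, so star, hexagon, triangle, square, circle, star, hexagon → triangle.
Second value: alternating steps +5, −9, +5, −9, …, so 36, 41, 32, 37, 28, 33, 24 → 29.
Third value goes -31, -37, -43, -49, -55, -61, -67 → -73 (−6 each step).
Combining the parts gives [triangle,29,-73].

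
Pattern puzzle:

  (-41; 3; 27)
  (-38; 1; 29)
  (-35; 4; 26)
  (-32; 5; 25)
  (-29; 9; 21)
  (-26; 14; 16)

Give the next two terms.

For the first coordinate, +3 each step: -41, -38, -35, -32, -29, -26 → -23 → -20.
Second coordinate: each term is the sum of the two before it; 3, 1, 4, 5, 9, 14 → 23 → 37.
For the third coordinate, together with the second coordinate always sums to 30: 27, 29, 26, 25, 21, 16 → 7 → -7.
So the next two terms are (-23; 23; 7) and (-20; 37; -7).

(-23; 23; 7), (-20; 37; -7)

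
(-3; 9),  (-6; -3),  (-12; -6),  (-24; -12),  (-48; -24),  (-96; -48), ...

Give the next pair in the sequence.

First part: -3, -6, -12, -24, -48, -96 → -192 (×2 each step).
Second part: always the previous value of the first part, so 9, -3, -6, -12, -24, -48 → -96.
Putting it together: (-192; -96).

(-192; -96)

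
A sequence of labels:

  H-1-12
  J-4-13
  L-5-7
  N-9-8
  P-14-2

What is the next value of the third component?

3

Letter: H, J, L, N, P → R (letters move forward 2 places in the alphabet).
Second component — each term is the sum of the two before it: 1, 4, 5, 9, 14 → 23.
Third component: alternating steps +1, −6, +1, −6, …; 12, 13, 7, 8, 2 → 3.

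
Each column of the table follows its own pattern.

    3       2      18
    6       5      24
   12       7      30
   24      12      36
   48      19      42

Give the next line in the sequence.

96  31  48

First component: ×2 each step; 3, 6, 12, 24, 48 → 96.
For the second component, each term is the sum of the two before it: 2, 5, 7, 12, 19 → 31.
Third component: +6 each step, so 18, 24, 30, 36, 42 → 48.
Putting it together: 96  31  48.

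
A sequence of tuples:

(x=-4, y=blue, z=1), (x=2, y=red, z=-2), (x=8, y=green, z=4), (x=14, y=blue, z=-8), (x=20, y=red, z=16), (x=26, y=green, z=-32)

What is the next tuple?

X: +6 each step, so -4, 2, 8, 14, 20, 26 → 32.
For the y, repeats blue → red → green: blue, red, green, blue, red, green → blue.
Z goes 1, -2, 4, -8, 16, -32 → 64 (×(-2) each step).
Combining the parts gives (x=32, y=blue, z=64).

(x=32, y=blue, z=64)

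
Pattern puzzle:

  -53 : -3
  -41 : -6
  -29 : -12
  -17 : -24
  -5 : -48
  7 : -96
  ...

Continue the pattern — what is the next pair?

First coordinate: -53, -41, -29, -17, -5, 7 → 19 (+12 each step).
For the second coordinate, ×2 each step: -3, -6, -12, -24, -48, -96 → -192.
So the next pair is 19 : -192.

19 : -192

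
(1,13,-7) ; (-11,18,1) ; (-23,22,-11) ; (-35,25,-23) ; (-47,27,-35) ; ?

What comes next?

(-59,28,-47)

First part: −12 each step, so 1, -11, -23, -35, -47 → -59.
Second part: 13, 18, 22, 25, 27 → 28 (differences are 5, 4, 3, … (decreasing by 1 each time)).
Third part: always the previous value of the first part, so -7, 1, -11, -23, -35 → -47.
Putting it together: (-59,28,-47).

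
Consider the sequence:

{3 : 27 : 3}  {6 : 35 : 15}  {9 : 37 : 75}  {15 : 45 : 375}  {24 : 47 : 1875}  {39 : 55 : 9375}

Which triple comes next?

{63 : 57 : 46875}

For the first part, each term is the sum of the two before it: 3, 6, 9, 15, 24, 39 → 63.
Second part goes 27, 35, 37, 45, 47, 55 → 57 (alternating steps +8, +2, +8, +2, …).
Third part — ×5 each step: 3, 15, 75, 375, 1875, 9375 → 46875.
Combining the parts gives {63 : 57 : 46875}.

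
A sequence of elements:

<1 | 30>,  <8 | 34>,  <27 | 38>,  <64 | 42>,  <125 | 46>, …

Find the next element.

First part — perfect cubes: 1³, 2³, 3³, …: 1, 8, 27, 64, 125 → 216.
Second part goes 30, 34, 38, 42, 46 → 50 (+4 each step).
Combining the parts gives <216 | 50>.

<216 | 50>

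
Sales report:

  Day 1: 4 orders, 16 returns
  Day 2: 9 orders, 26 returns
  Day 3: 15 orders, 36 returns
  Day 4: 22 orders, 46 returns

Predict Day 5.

Orders: differences are 5, 6, 7, … (increasing by 1 each time), so 4, 9, 15, 22 → 30.
For the returns, +10 each step: 16, 26, 36, 46 → 56.
Putting it together: 30 orders, 56 returns.

30 orders, 56 returns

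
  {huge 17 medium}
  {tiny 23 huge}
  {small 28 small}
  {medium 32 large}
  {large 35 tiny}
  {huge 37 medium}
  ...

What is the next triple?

First size goes huge, tiny, small, medium, large, huge → tiny (repeats huge → tiny → small → medium → large).
Second coordinate: differences are 6, 5, 4, … (decreasing by 1 each time), so 17, 23, 28, 32, 35, 37 → 38.
Second size — repeats medium → huge → small → large → tiny: medium, huge, small, large, tiny, medium → huge.
So the next triple is {tiny 38 huge}.

{tiny 38 huge}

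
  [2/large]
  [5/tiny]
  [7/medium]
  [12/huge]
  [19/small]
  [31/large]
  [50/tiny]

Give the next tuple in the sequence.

First part: each term is the sum of the two before it, so 2, 5, 7, 12, 19, 31, 50 → 81.
For the size, repeats large → tiny → medium → huge → small: large, tiny, medium, huge, small, large, tiny → medium.
Combining the parts gives [81/medium].

[81/medium]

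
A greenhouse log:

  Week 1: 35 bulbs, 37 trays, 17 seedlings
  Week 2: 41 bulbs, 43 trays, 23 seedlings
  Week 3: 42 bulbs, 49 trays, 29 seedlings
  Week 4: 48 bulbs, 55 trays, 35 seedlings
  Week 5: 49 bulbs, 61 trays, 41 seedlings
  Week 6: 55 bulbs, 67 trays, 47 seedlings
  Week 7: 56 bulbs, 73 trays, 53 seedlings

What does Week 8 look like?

62 bulbs, 79 trays, 59 seedlings

Bulbs: alternating steps +6, +1, +6, +1, …, so 35, 41, 42, 48, 49, 55, 56 → 62.
Trays goes 37, 43, 49, 55, 61, 67, 73 → 79 (+6 each step).
For the seedlings, +6 each step: 17, 23, 29, 35, 41, 47, 53 → 59.
Combining the parts gives 62 bulbs, 79 trays, 59 seedlings.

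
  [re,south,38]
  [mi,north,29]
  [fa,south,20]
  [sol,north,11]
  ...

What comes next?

[la,south,2]

Note goes re, mi, fa, sol → la (runs through the solfège scale do→ti).
Direction: alternates south ↔ north, so south, north, south, north → south.
Third coordinate: −9 each step; 38, 29, 20, 11 → 2.
Putting it together: [la,south,2].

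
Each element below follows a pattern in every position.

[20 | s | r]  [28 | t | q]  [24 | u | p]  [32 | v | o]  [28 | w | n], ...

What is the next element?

[36 | x | m]

First slot — alternating steps +8, −4, +8, −4, …: 20, 28, 24, 32, 28 → 36.
First letter goes s, t, u, v, w → x (letters move forward 1 place in the alphabet).
For the second letter, letters move back 1 place in the alphabet: r, q, p, o, n → m.
So the next element is [36 | x | m].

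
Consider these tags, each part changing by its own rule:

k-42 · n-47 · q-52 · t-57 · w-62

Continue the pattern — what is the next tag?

Letter: letters move forward 3 places in the alphabet; k, n, q, t, w → z.
Second component — +5 each step: 42, 47, 52, 57, 62 → 67.
Putting it together: z-67.

z-67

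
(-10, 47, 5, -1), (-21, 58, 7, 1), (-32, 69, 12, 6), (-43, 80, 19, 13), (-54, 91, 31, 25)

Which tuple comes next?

(-65, 102, 50, 44)

First component: -10, -21, -32, -43, -54 → -65 (−11 each step).
Second component: +11 each step; 47, 58, 69, 80, 91 → 102.
Third component: each term is the sum of the two before it, so 5, 7, 12, 19, 31 → 50.
Fourth component: always 6 less than the third component; -1, 1, 6, 13, 25 → 44.
Combining the parts gives (-65, 102, 50, 44).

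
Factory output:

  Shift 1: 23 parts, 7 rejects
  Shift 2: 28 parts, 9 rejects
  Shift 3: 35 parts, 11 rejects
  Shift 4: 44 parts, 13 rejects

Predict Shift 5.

55 parts, 15 rejects

Parts: 23, 28, 35, 44 → 55 (differences are 5, 7, 9, … (increasing by 2 each time)).
Rejects: +2 each step, so 7, 9, 11, 13 → 15.
So the next row is 55 parts, 15 rejects.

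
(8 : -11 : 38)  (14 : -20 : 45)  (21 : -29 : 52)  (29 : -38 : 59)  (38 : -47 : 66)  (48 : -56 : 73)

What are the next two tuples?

First entry goes 8, 14, 21, 29, 38, 48 → 59 → 71 (differences are 6, 7, 8, … (increasing by 1 each time)).
Second entry goes -11, -20, -29, -38, -47, -56 → -65 → -74 (−9 each step).
Third entry: +7 each step, so 38, 45, 52, 59, 66, 73 → 80 → 87.
So the next two tuples are (59 : -65 : 80) and (71 : -74 : 87).

(59 : -65 : 80), (71 : -74 : 87)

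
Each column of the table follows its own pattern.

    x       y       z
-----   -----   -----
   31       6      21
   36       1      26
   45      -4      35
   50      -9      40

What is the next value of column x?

59

Column x goes 31, 36, 45, 50 → 59 (alternating steps +5, +9, +5, +9, …).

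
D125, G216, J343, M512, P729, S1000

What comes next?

V1331

For the letter, letters move forward 3 places in the alphabet: D, G, J, M, P, S → V.
For the second component, perfect cubes: 5³, 6³, 7³, …: 125, 216, 343, 512, 729, 1000 → 1331.
Combining the parts gives V1331.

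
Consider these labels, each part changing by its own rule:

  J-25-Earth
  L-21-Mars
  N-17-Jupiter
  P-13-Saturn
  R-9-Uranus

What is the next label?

Letter: letters move forward 2 places in the alphabet; J, L, N, P, R → T.
Second component: −4 each step; 25, 21, 17, 13, 9 → 5.
For the planet, runs through the planets Mercury→Neptune: Earth, Mars, Jupiter, Saturn, Uranus → Neptune.
So the next label is T-5-Neptune.

T-5-Neptune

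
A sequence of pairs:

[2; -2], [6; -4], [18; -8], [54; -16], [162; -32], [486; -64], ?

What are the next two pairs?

[1458; -128], [4374; -256]

First component: ×3 each step; 2, 6, 18, 54, 162, 486 → 1458 → 4374.
Second component — ×2 each step: -2, -4, -8, -16, -32, -64 → -128 → -256.
Putting the parts together: [1458; -128] and then [4374; -256].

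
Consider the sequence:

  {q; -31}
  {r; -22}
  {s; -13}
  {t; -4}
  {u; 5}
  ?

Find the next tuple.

For the letter, letters move forward 1 place in the alphabet: q, r, s, t, u → v.
Second entry: +9 each step, so -31, -22, -13, -4, 5 → 14.
Putting it together: {v; 14}.

{v; 14}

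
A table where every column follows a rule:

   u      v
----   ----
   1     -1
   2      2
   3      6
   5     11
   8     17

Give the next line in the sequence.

Column u: each term is the sum of the two before it, so 1, 2, 3, 5, 8 → 13.
Column v — differences are 3, 4, 5, … (increasing by 1 each time): -1, 2, 6, 11, 17 → 24.
Combining the parts gives 13  24.

13  24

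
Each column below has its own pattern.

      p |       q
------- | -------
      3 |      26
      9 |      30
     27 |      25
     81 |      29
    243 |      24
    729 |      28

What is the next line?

Column p — ×3 each step: 3, 9, 27, 81, 243, 729 → 2187.
Column q: alternating steps +4, −5, +4, −5, …, so 26, 30, 25, 29, 24, 28 → 23.
So the next line is 2187  23.

2187  23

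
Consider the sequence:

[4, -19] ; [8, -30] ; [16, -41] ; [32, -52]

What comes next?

[64, -63]

For the first part, ×2 each step: 4, 8, 16, 32 → 64.
Second part goes -19, -30, -41, -52 → -63 (−11 each step).
Putting it together: [64, -63].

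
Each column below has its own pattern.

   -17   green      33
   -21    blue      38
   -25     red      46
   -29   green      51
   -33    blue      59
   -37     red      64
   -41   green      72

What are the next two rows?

First component: −4 each step; -17, -21, -25, -29, -33, -37, -41 → -45 → -49.
Colour: repeats green → blue → red; green, blue, red, green, blue, red, green → blue → red.
Third component: 33, 38, 46, 51, 59, 64, 72 → 77 → 85 (alternating steps +5, +8, +5, +8, …).
Putting the parts together: -45  blue  77 and then -49  red  85.

-45  blue  77; -49  red  85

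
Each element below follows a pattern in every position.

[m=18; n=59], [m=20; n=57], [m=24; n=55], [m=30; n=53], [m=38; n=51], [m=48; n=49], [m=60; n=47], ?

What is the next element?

M: differences are 2, 4, 6, … (increasing by 2 each time); 18, 20, 24, 30, 38, 48, 60 → 74.
N: −2 each step; 59, 57, 55, 53, 51, 49, 47 → 45.
Combining the parts gives [m=74; n=45].

[m=74; n=45]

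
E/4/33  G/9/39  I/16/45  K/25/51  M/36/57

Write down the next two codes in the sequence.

Letter — letters move forward 2 places in the alphabet: E, G, I, K, M → O → Q.
Second component: perfect squares: 2², 3², 4², …; 4, 9, 16, 25, 36 → 49 → 64.
Third component: +6 each step; 33, 39, 45, 51, 57 → 63 → 69.
Putting the parts together: O/49/63 and then Q/64/69.

O/49/63, Q/64/69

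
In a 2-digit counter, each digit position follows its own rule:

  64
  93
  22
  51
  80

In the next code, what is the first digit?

For the first digit, +3 each step, mod 10: 6, 9, 2, 5, 8 → 1.

1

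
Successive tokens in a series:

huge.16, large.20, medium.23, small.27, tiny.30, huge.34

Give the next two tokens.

large.37, medium.41

Size: huge, large, medium, small, tiny, huge → large → medium (repeats huge → large → medium → small → tiny).
Second component goes 16, 20, 23, 27, 30, 34 → 37 → 41 (alternating steps +4, +3, +4, +3, …).
So the next two tokens are large.37 and medium.41.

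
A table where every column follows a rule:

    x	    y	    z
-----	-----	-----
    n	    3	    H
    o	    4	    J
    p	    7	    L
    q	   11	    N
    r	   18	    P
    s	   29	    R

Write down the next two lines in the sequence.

t  47  T; u  76  V

Column x: letters move forward 1 place in the alphabet; n, o, p, q, r, s → t → u.
Column y: each term is the sum of the two before it; 3, 4, 7, 11, 18, 29 → 47 → 76.
Column z: letters move forward 2 places in the alphabet; H, J, L, N, P, R → T → V.
Putting the parts together: t  47  T and then u  76  V.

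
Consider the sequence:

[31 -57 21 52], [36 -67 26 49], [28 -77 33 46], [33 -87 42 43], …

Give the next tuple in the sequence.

[25 -97 53 40]

First entry: alternating steps +5, −8, +5, −8, …; 31, 36, 28, 33 → 25.
Second entry: -57, -67, -77, -87 → -97 (−10 each step).
Third entry: differences are 5, 7, 9, … (increasing by 2 each time), so 21, 26, 33, 42 → 53.
Fourth entry goes 52, 49, 46, 43 → 40 (−3 each step).
Combining the parts gives [25 -97 53 40].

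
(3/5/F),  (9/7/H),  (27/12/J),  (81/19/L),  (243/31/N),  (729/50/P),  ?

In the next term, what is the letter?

R

Letter: letters move forward 2 places in the alphabet; F, H, J, L, N, P → R.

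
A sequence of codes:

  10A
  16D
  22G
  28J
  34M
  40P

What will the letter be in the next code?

First component: +6 each step, so 10, 16, 22, 28, 34, 40 → 46.
Letter: A, D, G, J, M, P → S (letters move forward 3 places in the alphabet).

S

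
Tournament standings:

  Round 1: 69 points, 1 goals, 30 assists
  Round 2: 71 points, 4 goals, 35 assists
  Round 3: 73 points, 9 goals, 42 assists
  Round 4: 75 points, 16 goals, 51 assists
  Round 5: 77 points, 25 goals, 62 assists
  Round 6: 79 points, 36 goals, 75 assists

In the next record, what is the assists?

90

Assists: differences are 5, 7, 9, … (increasing by 2 each time); 30, 35, 42, 51, 62, 75 → 90.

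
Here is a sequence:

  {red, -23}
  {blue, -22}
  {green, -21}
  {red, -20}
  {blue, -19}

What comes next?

{green, -18}

For the colour, repeats red → blue → green: red, blue, green, red, blue → green.
For the second part, +1 each step: -23, -22, -21, -20, -19 → -18.
Putting it together: {green, -18}.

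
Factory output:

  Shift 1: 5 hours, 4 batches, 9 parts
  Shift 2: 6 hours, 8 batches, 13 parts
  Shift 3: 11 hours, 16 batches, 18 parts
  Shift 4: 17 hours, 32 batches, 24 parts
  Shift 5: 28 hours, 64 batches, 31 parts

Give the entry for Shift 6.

Hours: each term is the sum of the two before it; 5, 6, 11, 17, 28 → 45.
Batches: ×2 each step, so 4, 8, 16, 32, 64 → 128.
For the parts, differences are 4, 5, 6, … (increasing by 1 each time): 9, 13, 18, 24, 31 → 39.
So the next line is 45 hours, 128 batches, 39 parts.

45 hours, 128 batches, 39 parts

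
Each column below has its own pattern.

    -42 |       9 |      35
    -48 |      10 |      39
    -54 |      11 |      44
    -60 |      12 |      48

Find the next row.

First component — −6 each step: -42, -48, -54, -60 → -66.
For the second component, +1 each step: 9, 10, 11, 12 → 13.
Third component: alternating steps +4, +5, +4, +5, …, so 35, 39, 44, 48 → 53.
Combining the parts gives -66  13  53.

-66  13  53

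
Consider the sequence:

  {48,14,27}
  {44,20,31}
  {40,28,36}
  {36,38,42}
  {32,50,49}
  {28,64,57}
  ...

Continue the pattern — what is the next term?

First slot: 48, 44, 40, 36, 32, 28 → 24 (−4 each step).
Second slot goes 14, 20, 28, 38, 50, 64 → 80 (differences are 6, 8, 10, … (increasing by 2 each time)).
Third slot — differences are 4, 5, 6, … (increasing by 1 each time): 27, 31, 36, 42, 49, 57 → 66.
Putting it together: {24,80,66}.

{24,80,66}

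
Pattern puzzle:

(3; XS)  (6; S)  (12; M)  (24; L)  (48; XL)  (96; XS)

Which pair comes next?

(192; S)

For the first component, ×2 each step: 3, 6, 12, 24, 48, 96 → 192.
Size goes XS, S, M, L, XL, XS → S (repeats XS → S → M → L → XL).
Combining the parts gives (192; S).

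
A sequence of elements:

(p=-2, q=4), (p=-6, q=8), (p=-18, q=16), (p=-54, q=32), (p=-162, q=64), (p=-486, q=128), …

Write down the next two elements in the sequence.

P goes -2, -6, -18, -54, -162, -486 → -1458 → -4374 (×3 each step).
Q — ×2 each step: 4, 8, 16, 32, 64, 128 → 256 → 512.
Putting the parts together: (p=-1458, q=256) and then (p=-4374, q=512).

(p=-1458, q=256), (p=-4374, q=512)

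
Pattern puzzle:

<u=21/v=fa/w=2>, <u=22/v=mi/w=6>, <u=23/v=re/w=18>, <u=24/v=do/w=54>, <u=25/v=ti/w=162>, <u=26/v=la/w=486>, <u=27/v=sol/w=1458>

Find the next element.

U — +1 each step: 21, 22, 23, 24, 25, 26, 27 → 28.
V goes fa, mi, re, do, ti, la, sol → fa (runs backward through the solfège scale do→ti).
W: ×3 each step, so 2, 6, 18, 54, 162, 486, 1458 → 4374.
Putting it together: <u=28/v=fa/w=4374>.

<u=28/v=fa/w=4374>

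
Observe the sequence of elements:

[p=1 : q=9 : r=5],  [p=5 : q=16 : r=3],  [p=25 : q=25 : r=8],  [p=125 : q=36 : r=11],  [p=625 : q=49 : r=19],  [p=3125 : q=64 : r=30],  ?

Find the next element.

[p=15625 : q=81 : r=49]

P: ×5 each step, so 1, 5, 25, 125, 625, 3125 → 15625.
Q: perfect squares: 3², 4², 5², …, so 9, 16, 25, 36, 49, 64 → 81.
R — each term is the sum of the two before it: 5, 3, 8, 11, 19, 30 → 49.
Putting it together: [p=15625 : q=81 : r=49].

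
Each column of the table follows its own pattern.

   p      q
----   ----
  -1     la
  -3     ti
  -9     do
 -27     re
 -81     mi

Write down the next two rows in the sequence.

Column p: ×3 each step, so -1, -3, -9, -27, -81 → -243 → -729.
Column q: runs through the solfège scale do→ti, so la, ti, do, re, mi → fa → sol.
Putting the parts together: -243  fa and then -729  sol.

-243  fa; -729  sol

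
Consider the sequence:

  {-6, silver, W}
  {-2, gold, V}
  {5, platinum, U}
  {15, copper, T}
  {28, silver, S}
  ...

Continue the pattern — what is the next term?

First entry goes -6, -2, 5, 15, 28 → 44 (differences are 4, 7, 10, … (increasing by 3 each time)).
Metal goes silver, gold, platinum, copper, silver → gold (repeats silver → gold → platinum → copper).
Letter — letters move back 1 place in the alphabet: W, V, U, T, S → R.
Combining the parts gives {44, gold, R}.

{44, gold, R}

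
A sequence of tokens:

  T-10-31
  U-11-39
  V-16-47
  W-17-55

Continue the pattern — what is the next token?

Letter: letters move forward 1 place in the alphabet, so T, U, V, W → X.
Second component — alternating steps +1, +5, +1, +5, …: 10, 11, 16, 17 → 22.
Third component goes 31, 39, 47, 55 → 63 (+8 each step).
Combining the parts gives X-22-63.

X-22-63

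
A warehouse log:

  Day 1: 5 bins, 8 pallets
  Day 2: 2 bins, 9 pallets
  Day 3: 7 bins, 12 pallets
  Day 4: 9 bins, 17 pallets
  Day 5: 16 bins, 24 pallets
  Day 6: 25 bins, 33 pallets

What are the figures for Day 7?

Bins goes 5, 2, 7, 9, 16, 25 → 41 (each term is the sum of the two before it).
Pallets: 8, 9, 12, 17, 24, 33 → 44 (differences are 1, 3, 5, … (increasing by 2 each time)).
Putting it together: 41 bins, 44 pallets.

41 bins, 44 pallets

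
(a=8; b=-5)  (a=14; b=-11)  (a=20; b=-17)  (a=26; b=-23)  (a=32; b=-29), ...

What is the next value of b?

-35

For the a, +6 each step: 8, 14, 20, 26, 32 → 38.
B — −6 each step: -5, -11, -17, -23, -29 → -35.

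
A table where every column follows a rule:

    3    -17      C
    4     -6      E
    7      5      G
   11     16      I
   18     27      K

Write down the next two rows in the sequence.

First component goes 3, 4, 7, 11, 18 → 29 → 47 (each term is the sum of the two before it).
Second component: +11 each step; -17, -6, 5, 16, 27 → 38 → 49.
Letter — letters move forward 2 places in the alphabet: C, E, G, I, K → M → O.
So the next two rows are 29  38  M and 47  49  O.

29  38  M; 47  49  O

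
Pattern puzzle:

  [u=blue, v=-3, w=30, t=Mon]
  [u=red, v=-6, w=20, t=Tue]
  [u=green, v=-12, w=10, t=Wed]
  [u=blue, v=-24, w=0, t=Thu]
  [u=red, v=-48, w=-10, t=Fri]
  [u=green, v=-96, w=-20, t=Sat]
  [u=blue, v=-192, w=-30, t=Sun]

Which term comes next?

For the u, repeats blue → red → green: blue, red, green, blue, red, green, blue → red.
V: -3, -6, -12, -24, -48, -96, -192 → -384 (×2 each step).
W: 30, 20, 10, 0, -10, -20, -30 → -40 (−10 each step).
T: Mon, Tue, Wed, Thu, Fri, Sat, Sun → Mon (runs through the weekdays Mon→Sun).
So the next term is [u=red, v=-384, w=-40, t=Mon].

[u=red, v=-384, w=-40, t=Mon]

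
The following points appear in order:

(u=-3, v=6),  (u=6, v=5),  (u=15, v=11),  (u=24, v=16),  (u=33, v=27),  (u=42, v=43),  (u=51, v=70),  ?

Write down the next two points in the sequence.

(u=60, v=113), (u=69, v=183)

U — +9 each step: -3, 6, 15, 24, 33, 42, 51 → 60 → 69.
V — each term is the sum of the two before it: 6, 5, 11, 16, 27, 43, 70 → 113 → 183.
So the next two points are (u=60, v=113) and (u=69, v=183).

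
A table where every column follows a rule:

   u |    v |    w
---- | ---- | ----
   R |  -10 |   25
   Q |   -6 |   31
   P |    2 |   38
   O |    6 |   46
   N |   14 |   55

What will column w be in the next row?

Column u: letters move back 1 place in the alphabet; R, Q, P, O, N → M.
Column v: -10, -6, 2, 6, 14 → 18 (alternating steps +4, +8, +4, +8, …).
Column w: differences are 6, 7, 8, … (increasing by 1 each time); 25, 31, 38, 46, 55 → 65.

65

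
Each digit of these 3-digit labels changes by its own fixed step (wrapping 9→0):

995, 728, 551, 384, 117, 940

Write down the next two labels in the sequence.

First digit: −2 each step, mod 10, so 9, 7, 5, 3, 1, 9 → 7 → 5.
Second digit — +3 each step, mod 10: 9, 2, 5, 8, 1, 4 → 7 → 0.
Third digit: 5, 8, 1, 4, 7, 0 → 3 → 6 (+3 each step, mod 10).
So the next two labels are 773 and 506.

773 then 506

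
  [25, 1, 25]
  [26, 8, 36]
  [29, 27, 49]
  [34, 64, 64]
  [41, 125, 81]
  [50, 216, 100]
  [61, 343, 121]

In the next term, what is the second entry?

For the second entry, perfect cubes: 1³, 2³, 3³, …: 1, 8, 27, 64, 125, 216, 343 → 512.

512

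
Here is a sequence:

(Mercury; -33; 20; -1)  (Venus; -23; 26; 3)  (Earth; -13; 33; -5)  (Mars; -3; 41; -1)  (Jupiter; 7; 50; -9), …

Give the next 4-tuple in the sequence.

Planet: runs through the planets Mercury→Neptune, so Mercury, Venus, Earth, Mars, Jupiter → Saturn.
Second value: -33, -23, -13, -3, 7 → 17 (+10 each step).
Third value: 20, 26, 33, 41, 50 → 60 (differences are 6, 7, 8, … (increasing by 1 each time)).
Fourth value goes -1, 3, -5, -1, -9 → -5 (alternating steps +4, −8, +4, −8, …).
Combining the parts gives (Saturn; 17; 60; -5).

(Saturn; 17; 60; -5)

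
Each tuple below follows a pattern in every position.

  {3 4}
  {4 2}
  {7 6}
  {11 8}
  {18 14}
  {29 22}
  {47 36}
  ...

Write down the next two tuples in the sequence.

First component — each term is the sum of the two before it: 3, 4, 7, 11, 18, 29, 47 → 76 → 123.
Second component: each term is the sum of the two before it; 4, 2, 6, 8, 14, 22, 36 → 58 → 94.
So the next two tuples are {76 58} and {123 94}.

{76 58}, {123 94}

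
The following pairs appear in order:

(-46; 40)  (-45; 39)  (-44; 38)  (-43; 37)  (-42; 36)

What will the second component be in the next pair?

35

For the first component, +1 each step: -46, -45, -44, -43, -42 → -41.
For the second component, together with the first component always sums to -6: 40, 39, 38, 37, 36 → 35.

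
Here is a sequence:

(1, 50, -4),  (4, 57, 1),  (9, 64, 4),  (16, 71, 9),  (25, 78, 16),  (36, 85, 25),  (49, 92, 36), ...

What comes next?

First slot — perfect squares: 1², 2², 3², …: 1, 4, 9, 16, 25, 36, 49 → 64.
Second slot: +7 each step, so 50, 57, 64, 71, 78, 85, 92 → 99.
Third slot goes -4, 1, 4, 9, 16, 25, 36 → 49 (always the previous value of the first slot).
Combining the parts gives (64, 99, 49).

(64, 99, 49)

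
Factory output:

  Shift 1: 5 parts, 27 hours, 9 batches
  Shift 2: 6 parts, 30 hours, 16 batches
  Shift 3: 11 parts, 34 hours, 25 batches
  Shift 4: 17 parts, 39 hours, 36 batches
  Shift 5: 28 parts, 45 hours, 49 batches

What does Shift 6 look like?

45 parts, 52 hours, 64 batches

Parts: 5, 6, 11, 17, 28 → 45 (each term is the sum of the two before it).
Hours — differences are 3, 4, 5, … (increasing by 1 each time): 27, 30, 34, 39, 45 → 52.
Batches: perfect squares: 3², 4², 5², …, so 9, 16, 25, 36, 49 → 64.
So the next row is 45 parts, 52 hours, 64 batches.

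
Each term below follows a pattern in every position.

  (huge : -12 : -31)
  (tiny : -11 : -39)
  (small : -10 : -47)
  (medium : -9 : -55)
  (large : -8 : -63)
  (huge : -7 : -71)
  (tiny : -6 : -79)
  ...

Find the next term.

Size — repeats huge → tiny → small → medium → large: huge, tiny, small, medium, large, huge, tiny → small.
For the second slot, +1 each step: -12, -11, -10, -9, -8, -7, -6 → -5.
Third slot goes -31, -39, -47, -55, -63, -71, -79 → -87 (−8 each step).
So the next term is (small : -5 : -87).

(small : -5 : -87)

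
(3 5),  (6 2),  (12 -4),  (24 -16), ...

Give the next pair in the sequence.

(48 -40)

First part: ×2 each step; 3, 6, 12, 24 → 48.
Second part goes 5, 2, -4, -16 → -40 (together with the first part always sums to 8).
Combining the parts gives (48 -40).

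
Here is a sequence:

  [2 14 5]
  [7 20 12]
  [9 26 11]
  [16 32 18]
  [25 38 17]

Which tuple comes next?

[41 44 24]

First slot: each term is the sum of the two before it; 2, 7, 9, 16, 25 → 41.
Second slot: +6 each step; 14, 20, 26, 32, 38 → 44.
Third slot: alternating steps +7, −1, +7, −1, …, so 5, 12, 11, 18, 17 → 24.
Putting it together: [41 44 24].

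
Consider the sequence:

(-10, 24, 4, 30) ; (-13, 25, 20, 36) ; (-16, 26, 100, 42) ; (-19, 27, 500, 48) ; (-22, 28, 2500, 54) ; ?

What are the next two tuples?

(-25, 29, 12500, 60), (-28, 30, 62500, 66)

First component goes -10, -13, -16, -19, -22 → -25 → -28 (−3 each step).
Second component: +1 each step; 24, 25, 26, 27, 28 → 29 → 30.
Third component: ×5 each step, so 4, 20, 100, 500, 2500 → 12500 → 62500.
Fourth component: 30, 36, 42, 48, 54 → 60 → 66 (+6 each step).
So the next two tuples are (-25, 29, 12500, 60) and (-28, 30, 62500, 66).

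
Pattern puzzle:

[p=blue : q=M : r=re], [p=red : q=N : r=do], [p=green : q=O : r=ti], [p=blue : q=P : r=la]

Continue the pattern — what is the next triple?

P: repeats blue → red → green, so blue, red, green, blue → red.
For the q, letters move forward 1 place in the alphabet: M, N, O, P → Q.
R: re, do, ti, la → sol (runs backward through the solfège scale do→ti).
So the next triple is [p=red : q=Q : r=sol].

[p=red : q=Q : r=sol]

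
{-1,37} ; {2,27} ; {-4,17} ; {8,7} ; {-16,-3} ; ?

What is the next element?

First coordinate: ×(-2) each step; -1, 2, -4, 8, -16 → 32.
Second coordinate — −10 each step: 37, 27, 17, 7, -3 → -13.
Combining the parts gives {32,-13}.

{32,-13}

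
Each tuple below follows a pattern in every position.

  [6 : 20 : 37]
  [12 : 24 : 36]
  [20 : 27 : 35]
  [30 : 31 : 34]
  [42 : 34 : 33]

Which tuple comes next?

First entry: differences are 6, 8, 10, … (increasing by 2 each time); 6, 12, 20, 30, 42 → 56.
Second entry: alternating steps +4, +3, +4, +3, …; 20, 24, 27, 31, 34 → 38.
For the third entry, −1 each step: 37, 36, 35, 34, 33 → 32.
So the next tuple is [56 : 38 : 32].

[56 : 38 : 32]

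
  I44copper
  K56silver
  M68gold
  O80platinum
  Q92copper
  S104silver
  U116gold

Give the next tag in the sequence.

W128platinum

Letter: letters move forward 2 places in the alphabet, so I, K, M, O, Q, S, U → W.
Second component: +12 each step, so 44, 56, 68, 80, 92, 104, 116 → 128.
Metal: repeats copper → silver → gold → platinum; copper, silver, gold, platinum, copper, silver, gold → platinum.
Putting it together: W128platinum.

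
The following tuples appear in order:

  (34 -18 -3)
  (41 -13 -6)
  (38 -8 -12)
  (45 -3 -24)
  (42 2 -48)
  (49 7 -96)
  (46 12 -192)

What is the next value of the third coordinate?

For the third coordinate, ×2 each step: -3, -6, -12, -24, -48, -96, -192 → -384.

-384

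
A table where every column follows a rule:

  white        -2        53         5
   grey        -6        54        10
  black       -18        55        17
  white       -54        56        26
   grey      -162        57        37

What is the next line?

black  -486  58  50

Shade goes white, grey, black, white, grey → black (repeats white → grey → black).
Second component — ×3 each step: -2, -6, -18, -54, -162 → -486.
For the third component, +1 each step: 53, 54, 55, 56, 57 → 58.
For the fourth component, differences are 5, 7, 9, … (increasing by 2 each time): 5, 10, 17, 26, 37 → 50.
So the next line is black  -486  58  50.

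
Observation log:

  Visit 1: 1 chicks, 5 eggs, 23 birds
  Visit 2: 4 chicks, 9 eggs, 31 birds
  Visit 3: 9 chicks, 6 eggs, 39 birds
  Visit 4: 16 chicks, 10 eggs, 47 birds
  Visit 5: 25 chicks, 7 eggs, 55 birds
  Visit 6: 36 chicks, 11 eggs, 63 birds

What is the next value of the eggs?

Eggs: alternating steps +4, −3, +4, −3, …, so 5, 9, 6, 10, 7, 11 → 8.

8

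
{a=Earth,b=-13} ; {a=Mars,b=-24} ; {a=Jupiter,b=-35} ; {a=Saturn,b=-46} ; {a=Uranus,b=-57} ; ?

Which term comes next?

{a=Neptune,b=-68}

A goes Earth, Mars, Jupiter, Saturn, Uranus → Neptune (runs through the planets Mercury→Neptune).
B: -13, -24, -35, -46, -57 → -68 (−11 each step).
So the next term is {a=Neptune,b=-68}.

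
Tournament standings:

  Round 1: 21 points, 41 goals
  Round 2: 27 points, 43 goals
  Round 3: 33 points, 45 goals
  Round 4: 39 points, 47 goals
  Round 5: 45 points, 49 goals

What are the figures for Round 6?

Points: 21, 27, 33, 39, 45 → 51 (+6 each step).
Goals: +2 each step, so 41, 43, 45, 47, 49 → 51.
So the next record is 51 points, 51 goals.

51 points, 51 goals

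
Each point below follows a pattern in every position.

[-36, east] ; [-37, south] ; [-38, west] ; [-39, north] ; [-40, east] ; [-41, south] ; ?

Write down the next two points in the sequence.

First component goes -36, -37, -38, -39, -40, -41 → -42 → -43 (−1 each step).
For the direction, repeats east → south → west → north: east, south, west, north, east, south → west → north.
So the next two points are [-42, west] and [-43, north].

[-42, west], [-43, north]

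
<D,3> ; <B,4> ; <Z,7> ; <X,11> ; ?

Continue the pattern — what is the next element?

Letter — letters move back 2 places in the alphabet, wrapping A→Z: D, B, Z, X → V.
Second value goes 3, 4, 7, 11 → 18 (each term is the sum of the two before it).
So the next element is <V,18>.

<V,18>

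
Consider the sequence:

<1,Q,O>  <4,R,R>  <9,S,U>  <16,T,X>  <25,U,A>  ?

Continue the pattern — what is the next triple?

<36,V,D>

First entry: 1, 4, 9, 16, 25 → 36 (perfect squares: 1², 2², 3², …).
First letter: Q, R, S, T, U → V (letters move forward 1 place in the alphabet).
For the second letter, letters move forward 3 places in the alphabet, wrapping Z→A: O, R, U, X, A → D.
Combining the parts gives <36,V,D>.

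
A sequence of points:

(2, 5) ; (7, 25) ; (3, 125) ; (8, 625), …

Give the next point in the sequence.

(4, 3125)

First slot goes 2, 7, 3, 8 → 4 (alternating steps +5, −4, +5, −4, …).
For the second slot, ×5 each step: 5, 25, 125, 625 → 3125.
So the next point is (4, 3125).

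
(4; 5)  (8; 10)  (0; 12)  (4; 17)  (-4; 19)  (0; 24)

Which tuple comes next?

(-8; 26)

First part — alternating steps +4, −8, +4, −8, …: 4, 8, 0, 4, -4, 0 → -8.
For the second part, alternating steps +5, +2, +5, +2, …: 5, 10, 12, 17, 19, 24 → 26.
Combining the parts gives (-8; 26).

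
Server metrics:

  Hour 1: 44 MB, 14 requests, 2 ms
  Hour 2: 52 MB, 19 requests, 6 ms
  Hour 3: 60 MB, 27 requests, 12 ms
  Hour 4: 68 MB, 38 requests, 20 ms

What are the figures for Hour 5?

MB: 44, 52, 60, 68 → 76 (+8 each step).
Requests — differences are 5, 8, 11, … (increasing by 3 each time): 14, 19, 27, 38 → 52.
Ms: differences are 4, 6, 8, … (increasing by 2 each time), so 2, 6, 12, 20 → 30.
So the next row is 76 MB, 52 requests, 30 ms.

76 MB, 52 requests, 30 ms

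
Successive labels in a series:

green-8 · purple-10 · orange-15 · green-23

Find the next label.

purple-34

Colour: repeats green → purple → orange; green, purple, orange, green → purple.
Second component — differences are 2, 5, 8, … (increasing by 3 each time): 8, 10, 15, 23 → 34.
Combining the parts gives purple-34.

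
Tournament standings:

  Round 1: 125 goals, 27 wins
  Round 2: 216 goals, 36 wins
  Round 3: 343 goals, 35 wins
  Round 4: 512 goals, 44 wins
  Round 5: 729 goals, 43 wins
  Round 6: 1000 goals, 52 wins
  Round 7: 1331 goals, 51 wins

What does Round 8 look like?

Goals: 125, 216, 343, 512, 729, 1000, 1331 → 1728 (perfect cubes: 5³, 6³, 7³, …).
For the wins, alternating steps +9, −1, +9, −1, …: 27, 36, 35, 44, 43, 52, 51 → 60.
So the next line is 1728 goals, 60 wins.

1728 goals, 60 wins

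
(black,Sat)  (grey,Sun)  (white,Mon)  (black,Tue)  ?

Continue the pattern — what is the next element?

(grey,Wed)

Shade goes black, grey, white, black → grey (repeats black → grey → white).
For the day, runs through the weekdays Mon→Sun: Sat, Sun, Mon, Tue → Wed.
Combining the parts gives (grey,Wed).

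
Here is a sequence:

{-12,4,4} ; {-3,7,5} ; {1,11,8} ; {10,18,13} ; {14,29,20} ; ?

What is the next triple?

{23,47,29}

For the first part, alternating steps +9, +4, +9, +4, …: -12, -3, 1, 10, 14 → 23.
Second part: each term is the sum of the two before it; 4, 7, 11, 18, 29 → 47.
Third part: differences are 1, 3, 5, … (increasing by 2 each time); 4, 5, 8, 13, 20 → 29.
Combining the parts gives {23,47,29}.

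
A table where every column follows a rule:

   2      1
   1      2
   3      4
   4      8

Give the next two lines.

First component: 2, 1, 3, 4 → 7 → 11 (each term is the sum of the two before it).
Second component: ×2 each step, so 1, 2, 4, 8 → 16 → 32.
Putting the parts together: 7  16 and then 11  32.

7  16; 11  32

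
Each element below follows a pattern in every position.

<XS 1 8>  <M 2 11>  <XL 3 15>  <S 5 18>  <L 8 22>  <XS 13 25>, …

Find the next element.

Size: repeats XS → M → XL → S → L, so XS, M, XL, S, L, XS → M.
For the second value, each term is the sum of the two before it: 1, 2, 3, 5, 8, 13 → 21.
Third value: alternating steps +3, +4, +3, +4, …, so 8, 11, 15, 18, 22, 25 → 29.
Combining the parts gives <M 21 29>.

<M 21 29>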